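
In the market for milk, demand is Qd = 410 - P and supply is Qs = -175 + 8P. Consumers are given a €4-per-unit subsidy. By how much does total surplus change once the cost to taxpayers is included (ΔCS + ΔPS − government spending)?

Pre-subsidy: 410 - P = -175 + 8P gives P* = 65, Q* = 345.
With the rebate, buyers effectively pay Pb = Ps − 4, where Ps is the price sellers receive.
Demand in terms of Ps becomes Qd = 410 − 1(Ps − 4) = 414 - Ps. Setting this equal to supply: 414 - Ps = -175 + 8Ps, so Ps = 589/9.
Buyers pay Pb = 589/9 − 4 = 553/9; Q' = -175 + 8·(589/9) = 3137/9.
ΔCS = ½(345 + 3137/9)(65 − 553/9) = 99872/81; ΔPS = ½(345 + 3137/9)(589/9 − 65) = 12484/81.
Government spending = 4 × 3137/9 = 12548/9.
Net change = 99872/81 + 12484/81 − 12548/9 = -64/9. The loss equals the DWL triangle ½·4·32/9.

Net change in total surplus = -64/9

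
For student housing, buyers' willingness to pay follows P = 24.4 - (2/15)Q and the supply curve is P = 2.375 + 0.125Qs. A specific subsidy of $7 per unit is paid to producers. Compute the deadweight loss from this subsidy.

Deadweight loss = 2940/31

Pre-subsidy: 24.4 - (2/15)Q = 2.375 + 0.125Q gives Q* = 2643/31 and P* = 404/31.
With the subsidy, sellers receive Ps = Pb + 7 for each unit, where Pb is the price buyers pay.
On the curves, Pb = 24.4 - (2/15)Q and Ps = 2.375 + 0.125Q; the wedge Ps − Pb = 7 gives 2.375 + 0.125Q − (24.4 - (2/15)Q) = 7, so Q' = 3483/31.
Then Pb = 24.4 − (2/15)·(3483/31) = 292/31 and Ps = 2.375 + 0.125·(3483/31) = 509/31.
The subsidy expands output by 3483/31 − 2643/31 = 840/31 past the efficient level; on those units the gap between marginal cost and willingness to pay runs from 0 up to 7.
DWL = ½ × 7 × 840/31 = 2940/31.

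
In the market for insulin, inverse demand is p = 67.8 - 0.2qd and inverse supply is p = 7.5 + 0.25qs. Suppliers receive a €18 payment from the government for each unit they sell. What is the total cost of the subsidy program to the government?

Pre-subsidy: 67.8 - 0.2q = 7.5 + 0.25q gives q* = 134 and p* = 41.
With the subsidy, sellers receive ps = pb + 18 for each unit, where pb is the price buyers pay.
On the curves, pb = 67.8 - 0.2q and ps = 7.5 + 0.25q; the wedge ps − pb = 18 gives 7.5 + 0.25q − (67.8 - 0.2q) = 18, so q' = 174.
Then pb = 67.8 − 0.2·174 = 33 and ps = 7.5 + 0.25·174 = 51.
Government outlay = subsidy × quantity = 18 × 174 = 3132.

Government cost = €3132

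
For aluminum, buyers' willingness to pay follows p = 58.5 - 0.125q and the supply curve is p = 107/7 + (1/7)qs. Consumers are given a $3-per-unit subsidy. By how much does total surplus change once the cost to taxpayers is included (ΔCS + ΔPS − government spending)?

Net change in total surplus = -$16.8

Pre-subsidy: 58.5 - 0.125q = 107/7 + (1/7)q gives q* = 484/3 and p* = 115/3.
With the rebate, buyers effectively pay pb = ps − 3, where ps is the price sellers receive.
On the curves, pb = 58.5 - 0.125q and ps = 107/7 + (1/7)q; the wedge ps − pb = 3 gives 107/7 + (1/7)q − (58.5 - 0.125q) = 3, so q' = 2588/15.
Then pb = 58.5 − 0.125·(2588/15) = 554/15 and ps = 107/7 + (1/7)·(2588/15) = 599/15.
ΔCS = ½(484/3 + 2588/15)(115/3 − 554/15) = 17528/75; ΔPS = ½(484/3 + 2588/15)(599/15 − 115/3) = 20032/75.
Government spending = 3 × 2588/15 = 517.6.
Net change = 17528/75 + 20032/75 − 517.6 = -16.8. The loss equals the DWL triangle ½·3·11.2.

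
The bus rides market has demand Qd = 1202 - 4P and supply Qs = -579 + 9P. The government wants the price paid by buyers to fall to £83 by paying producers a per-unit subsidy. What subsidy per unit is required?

Required subsidy s = £78 per unit

At a buyer price of 83, quantity demanded is 1202 − 4·83 = 870.
Sellers supply 870 only when they receive Ps with -579 + 9·Ps = 870, i.e. Ps = 161.
s = Ps − Pb = 161 − 83 = 78.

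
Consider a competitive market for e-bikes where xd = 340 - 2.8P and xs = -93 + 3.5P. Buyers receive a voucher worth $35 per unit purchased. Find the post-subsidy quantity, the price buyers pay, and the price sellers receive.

x' = 202; buyers pay 345/7; sellers receive 590/7

Pre-subsidy: 340 - 2.8P = -93 + 3.5P gives P* = 4330/63, x* = 1328/9.
With the rebate, buyers effectively pay Pb = Ps − 35, where Ps is the price sellers receive.
Demand in terms of Ps becomes xd = 340 − 2.8(Ps − 35) = 438 - 2.8Ps. Setting this equal to supply: 438 - 2.8Ps = -93 + 3.5Ps, so Ps = 590/7.
Buyers pay Pb = 590/7 − 35 = 345/7; x' = -93 + 3.5·(590/7) = 202.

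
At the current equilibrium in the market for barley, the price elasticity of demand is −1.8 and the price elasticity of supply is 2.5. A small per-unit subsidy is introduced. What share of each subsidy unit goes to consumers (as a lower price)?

Consumer share = 25/43

For a small subsidy around the equilibrium, the benefit split depends on the relative slopes, which at a point are proportional to the elasticities.
Buyer share = εs/(εs + |εd|) = 2.5/(2.5 + 1.8) = 25/43; seller share = |εd|/(εs + |εd|) = 18/43.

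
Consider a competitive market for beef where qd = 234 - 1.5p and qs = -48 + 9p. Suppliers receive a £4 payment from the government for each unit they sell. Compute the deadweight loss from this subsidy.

Pre-subsidy: 234 - 1.5p = -48 + 9p gives p* = 188/7, q* = 1356/7.
With the subsidy, sellers receive ps = pb + 4 for each unit, where pb is the price buyers pay.
Supply in terms of pb becomes qs = -48 + 9(pb + 4) = -12 + 9pb. Setting this equal to demand: 234 - 1.5pb = -12 + 9pb, so pb = 164/7.
Sellers receive ps = 164/7 + 4 = 192/7; q' = 234 − 1.5·(164/7) = 1392/7.
The subsidy expands output by 1392/7 − 1356/7 = 36/7 past the efficient level; on those units the gap between marginal cost and willingness to pay runs from 0 up to 4.
DWL = ½ × 4 × 36/7 = 72/7.

Deadweight loss = 72/7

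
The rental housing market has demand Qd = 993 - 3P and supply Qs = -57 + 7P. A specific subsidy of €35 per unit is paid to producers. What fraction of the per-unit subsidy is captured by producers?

Producer share = 0.3

Pre-subsidy: 993 - 3P = -57 + 7P gives P* = 105, Q* = 678.
With the subsidy, sellers receive Ps = Pb + 35 for each unit, where Pb is the price buyers pay.
Supply in terms of Pb becomes Qs = -57 + 7(Pb + 35) = 188 + 7Pb. Setting this equal to demand: 993 - 3Pb = 188 + 7Pb, so Pb = 80.5.
Sellers receive Ps = 80.5 + 35 = 115.5; Q' = 993 − 3·80.5 = 751.5.
Buyers' price falls by P* − Pb = 105 − 80.5 = 24.5; sellers' price rises by Ps − P* = 115.5 − 105 = 10.5.
So producers capture 10.5/35 = 0.3 of each unit of subsidy.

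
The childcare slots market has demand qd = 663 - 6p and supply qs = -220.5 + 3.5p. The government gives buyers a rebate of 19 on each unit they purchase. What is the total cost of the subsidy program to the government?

Government cost = 2793

Pre-subsidy: 663 - 6p = -220.5 + 3.5p gives p* = 93, q* = 105.
With the rebate, buyers effectively pay pb = ps − 19, where ps is the price sellers receive.
Demand in terms of ps becomes qd = 663 − 6(ps − 19) = 777 - 6ps. Setting this equal to supply: 777 - 6ps = -220.5 + 3.5ps, so ps = 105.
Buyers pay pb = 105 − 19 = 86; q' = -220.5 + 3.5·105 = 147.
Government outlay = subsidy × quantity = 19 × 147 = 2793.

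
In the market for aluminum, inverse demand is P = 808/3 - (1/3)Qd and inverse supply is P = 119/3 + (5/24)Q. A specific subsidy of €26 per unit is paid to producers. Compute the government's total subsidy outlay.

Government cost = €12272

Pre-subsidy: 808/3 - (1/3)Q = 119/3 + (5/24)Q gives Q* = 424 and P* = 128.
With the subsidy, sellers receive Ps = Pb + 26 for each unit, where Pb is the price buyers pay.
On the curves, Pb = 808/3 - (1/3)Q and Ps = 119/3 + (5/24)Q; the wedge Ps − Pb = 26 gives 119/3 + (5/24)Q − (808/3 - (1/3)Q) = 26, so Q' = 472.
Then Pb = 808/3 − (1/3)·472 = 112 and Ps = 119/3 + (5/24)·472 = 138.
Government outlay = subsidy × quantity = 26 × 472 = 12272.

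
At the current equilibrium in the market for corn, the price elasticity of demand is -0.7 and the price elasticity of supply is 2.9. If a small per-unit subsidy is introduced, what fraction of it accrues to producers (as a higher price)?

For a small subsidy around the equilibrium, the benefit split depends on the relative slopes, which at a point are proportional to the elasticities.
Buyer share = εs/(εs + |εd|) = 2.9/(2.9 + 0.7) = 29/36; seller share = |εd|/(εs + |εd|) = 7/36.
So producers capture 7/36 of the subsidy.

Producer share = 7/36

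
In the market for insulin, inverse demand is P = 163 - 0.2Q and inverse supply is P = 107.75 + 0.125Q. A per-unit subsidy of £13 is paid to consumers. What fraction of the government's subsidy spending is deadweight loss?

DWL / government spending = 2/21

Pre-subsidy: 163 - 0.2Q = 107.75 + 0.125Q gives Q* = 170 and P* = 129.
With the rebate, buyers effectively pay Pb = Ps − 13, where Ps is the price sellers receive.
On the curves, Pb = 163 - 0.2Q and Ps = 107.75 + 0.125Q; the wedge Ps − Pb = 13 gives 107.75 + 0.125Q − (163 - 0.2Q) = 13, so Q' = 210.
Then Pb = 163 − 0.2·210 = 121 and Ps = 107.75 + 0.125·210 = 134.
ΔCS = ½(170 + 210)(129 − 121) = 1520; ΔPS = ½(170 + 210)(134 − 129) = 950.
Government spending = 13 × 210 = 2730.
DWL = ½ × 13 × (210 − 170) = 260; fraction = 260 / 2730 = 2/21.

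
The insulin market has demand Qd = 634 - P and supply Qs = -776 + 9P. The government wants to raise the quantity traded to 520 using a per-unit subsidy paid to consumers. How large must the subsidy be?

At Q = 520, invert demand for the buyer price: Pb = (634 − 520)/1 = 114; invert supply for the seller price: Ps = (520 − (-776))/9 = 144.
The subsidy must fill the gap: s = Ps − Pb = 144 − 114 = 30.

Required subsidy s = 30 per unit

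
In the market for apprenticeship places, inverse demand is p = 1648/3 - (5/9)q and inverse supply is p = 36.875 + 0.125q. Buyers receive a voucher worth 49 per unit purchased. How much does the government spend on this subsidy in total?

Government cost = 40425

Pre-subsidy: 1648/3 - (5/9)q = 36.875 + 0.125q gives q* = 753 and p* = 131.
With the rebate, buyers effectively pay pb = ps − 49, where ps is the price sellers receive.
On the curves, pb = 1648/3 - (5/9)q and ps = 36.875 + 0.125q; the wedge ps − pb = 49 gives 36.875 + 0.125q − (1648/3 - (5/9)q) = 49, so q' = 825.
Then pb = 1648/3 − (5/9)·825 = 91 and ps = 36.875 + 0.125·825 = 140.
Government outlay = subsidy × quantity = 49 × 825 = 40425.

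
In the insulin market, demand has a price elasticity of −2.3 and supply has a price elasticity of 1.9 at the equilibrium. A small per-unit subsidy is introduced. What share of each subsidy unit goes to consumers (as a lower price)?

Consumer share = 19/42

For a small subsidy around the equilibrium, the benefit split depends on the relative slopes, which at a point are proportional to the elasticities.
Buyer share = εs/(εs + |εd|) = 1.9/(1.9 + 2.3) = 19/42; seller share = |εd|/(εs + |εd|) = 23/42.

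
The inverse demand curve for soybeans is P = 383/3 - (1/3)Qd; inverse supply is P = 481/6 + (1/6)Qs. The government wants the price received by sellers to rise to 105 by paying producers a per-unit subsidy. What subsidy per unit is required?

Required subsidy s = 27 per unit

At a seller price of 105, quantity supplied is -481 + 6·105 = 149.
Buyers absorb 149 only when they pay Pb = 383/3 − (1/3)·149 = 78.
s = Ps − Pb = 105 − 78 = 27.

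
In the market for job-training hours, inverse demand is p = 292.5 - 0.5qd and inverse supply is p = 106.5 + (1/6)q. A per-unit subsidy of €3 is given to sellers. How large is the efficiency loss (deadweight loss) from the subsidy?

Deadweight loss = €6.75

Pre-subsidy: 292.5 - 0.5q = 106.5 + (1/6)q gives q* = 279 and p* = 153.
With the subsidy, sellers receive ps = pb + 3 for each unit, where pb is the price buyers pay.
On the curves, pb = 292.5 - 0.5q and ps = 106.5 + (1/6)q; the wedge ps − pb = 3 gives 106.5 + (1/6)q − (292.5 - 0.5q) = 3, so q' = 283.5.
Then pb = 292.5 − 0.5·283.5 = 150.75 and ps = 106.5 + (1/6)·283.5 = 153.75.
The subsidy expands output by 283.5 − 279 = 4.5 past the efficient level; on those units the gap between marginal cost and willingness to pay runs from 0 up to 3.
DWL = ½ × 3 × 4.5 = 6.75.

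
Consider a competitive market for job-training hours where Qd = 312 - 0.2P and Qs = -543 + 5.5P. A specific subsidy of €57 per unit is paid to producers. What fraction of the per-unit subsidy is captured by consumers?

Pre-subsidy: 312 - 0.2P = -543 + 5.5P gives P* = 150, Q* = 282.
With the subsidy, sellers receive Ps = Pb + 57 for each unit, where Pb is the price buyers pay.
Supply in terms of Pb becomes Qs = -543 + 5.5(Pb + 57) = -229.5 + 5.5Pb. Setting this equal to demand: 312 - 0.2Pb = -229.5 + 5.5Pb, so Pb = 95.
Sellers receive Ps = 95 + 57 = 152; Q' = 312 − 0.2·95 = 293.
Buyers' price falls by P* − Pb = 150 − 95 = 55; sellers' price rises by Ps − P* = 152 − 150 = 2.
So consumers capture 55/57 = 55/57 of each unit of subsidy.

Consumer share = 55/57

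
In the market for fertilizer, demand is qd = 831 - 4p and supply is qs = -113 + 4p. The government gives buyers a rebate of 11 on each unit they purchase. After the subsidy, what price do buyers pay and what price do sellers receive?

Buyers pay 112.5; sellers receive 123.5

Pre-subsidy: 831 - 4p = -113 + 4p gives p* = 118, q* = 359.
With the rebate, buyers effectively pay pb = ps − 11, where ps is the price sellers receive.
Demand in terms of ps becomes qd = 831 − 4(ps − 11) = 875 - 4ps. Setting this equal to supply: 875 - 4ps = -113 + 4ps, so ps = 123.5.
Buyers pay pb = 123.5 − 11 = 112.5; q' = -113 + 4·123.5 = 381.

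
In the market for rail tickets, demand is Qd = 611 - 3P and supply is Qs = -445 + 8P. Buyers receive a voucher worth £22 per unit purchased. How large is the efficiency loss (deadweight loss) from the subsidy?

Deadweight loss = £528

Pre-subsidy: 611 - 3P = -445 + 8P gives P* = 96, Q* = 323.
With the rebate, buyers effectively pay Pb = Ps − 22, where Ps is the price sellers receive.
Demand in terms of Ps becomes Qd = 611 − 3(Ps − 22) = 677 - 3Ps. Setting this equal to supply: 677 - 3Ps = -445 + 8Ps, so Ps = 102.
Buyers pay Pb = 102 − 22 = 80; Q' = -445 + 8·102 = 371.
The subsidy expands output by 371 − 323 = 48 past the efficient level; on those units the gap between marginal cost and willingness to pay runs from 0 up to 22.
DWL = ½ × 22 × 48 = 528.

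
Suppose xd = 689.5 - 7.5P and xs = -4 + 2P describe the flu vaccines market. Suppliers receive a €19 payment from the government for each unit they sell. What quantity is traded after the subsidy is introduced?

x' = 172

Pre-subsidy: 689.5 - 7.5P = -4 + 2P gives P* = 73, x* = 142.
With the subsidy, sellers receive Ps = Pb + 19 for each unit, where Pb is the price buyers pay.
Supply in terms of Pb becomes xs = -4 + 2(Pb + 19) = 34 + 2Pb. Setting this equal to demand: 689.5 - 7.5Pb = 34 + 2Pb, so Pb = 69.
Sellers receive Ps = 69 + 19 = 88; x' = 689.5 − 7.5·69 = 172.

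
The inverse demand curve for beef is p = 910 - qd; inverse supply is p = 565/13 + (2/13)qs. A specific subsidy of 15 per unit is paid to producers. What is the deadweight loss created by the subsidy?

Pre-subsidy: 910 - q = 565/13 + (2/13)q gives q* = 751 and p* = 159.
With the subsidy, sellers receive ps = pb + 15 for each unit, where pb is the price buyers pay.
On the curves, pb = 910 - q and ps = 565/13 + (2/13)q; the wedge ps − pb = 15 gives 565/13 + (2/13)q − (910 - q) = 15, so q' = 764.
Then pb = 910 − 1·764 = 146 and ps = 565/13 + (2/13)·764 = 161.
The subsidy expands output by 764 − 751 = 13 past the efficient level; on those units the gap between marginal cost and willingness to pay runs from 0 up to 15.
DWL = ½ × 15 × 13 = 97.5.

Deadweight loss = 97.5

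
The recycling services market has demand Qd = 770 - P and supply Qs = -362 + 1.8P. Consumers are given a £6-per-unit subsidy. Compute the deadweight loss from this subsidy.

Pre-subsidy: 770 - P = -362 + 1.8P gives P* = 2830/7, Q* = 2560/7.
With the rebate, buyers effectively pay Pb = Ps − 6, where Ps is the price sellers receive.
Demand in terms of Ps becomes Qd = 770 − 1(Ps − 6) = 776 - Ps. Setting this equal to supply: 776 - Ps = -362 + 1.8Ps, so Ps = 2845/7.
Buyers pay Pb = 2845/7 − 6 = 2803/7; Q' = -362 + 1.8·(2845/7) = 2587/7.
The subsidy expands output by 2587/7 − 2560/7 = 27/7 past the efficient level; on those units the gap between marginal cost and willingness to pay runs from 0 up to 6.
DWL = ½ × 6 × 27/7 = 81/7.

Deadweight loss = 81/7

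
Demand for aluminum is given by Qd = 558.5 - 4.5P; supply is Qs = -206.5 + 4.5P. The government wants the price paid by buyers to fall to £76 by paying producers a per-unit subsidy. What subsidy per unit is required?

At a buyer price of 76, quantity demanded is 558.5 − 4.5·76 = 216.5.
Sellers supply 216.5 only when they receive Ps with -206.5 + 4.5·Ps = 216.5, i.e. Ps = 94.
s = Ps − Pb = 94 − 76 = 18.

Required subsidy s = £18 per unit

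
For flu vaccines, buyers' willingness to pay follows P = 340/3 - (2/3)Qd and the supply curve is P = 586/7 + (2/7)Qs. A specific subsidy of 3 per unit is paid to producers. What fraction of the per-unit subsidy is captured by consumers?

Consumer share = 0.7

Pre-subsidy: 340/3 - (2/3)Q = 586/7 + (2/7)Q gives Q* = 31.1 and P* = 92.6.
With the subsidy, sellers receive Ps = Pb + 3 for each unit, where Pb is the price buyers pay.
On the curves, Pb = 340/3 - (2/3)Q and Ps = 586/7 + (2/7)Q; the wedge Ps − Pb = 3 gives 586/7 + (2/7)Q − (340/3 - (2/3)Q) = 3, so Q' = 34.25.
Then Pb = 340/3 − (2/3)·34.25 = 90.5 and Ps = 586/7 + (2/7)·34.25 = 93.5.
Buyers' price falls by P* − Pb = 92.6 − 90.5 = 2.1; sellers' price rises by Ps − P* = 93.5 − 92.6 = 0.9.
So consumers capture 2.1/3 = 0.7 of each unit of subsidy.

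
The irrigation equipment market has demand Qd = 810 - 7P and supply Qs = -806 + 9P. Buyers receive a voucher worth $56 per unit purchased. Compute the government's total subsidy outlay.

Pre-subsidy: 810 - 7P = -806 + 9P gives P* = 101, Q* = 103.
With the rebate, buyers effectively pay Pb = Ps − 56, where Ps is the price sellers receive.
Demand in terms of Ps becomes Qd = 810 − 7(Ps − 56) = 1202 - 7Ps. Setting this equal to supply: 1202 - 7Ps = -806 + 9Ps, so Ps = 125.5.
Buyers pay Pb = 125.5 − 56 = 69.5; Q' = -806 + 9·125.5 = 323.5.
Government outlay = subsidy × quantity = 56 × 323.5 = 18116.

Government cost = $18116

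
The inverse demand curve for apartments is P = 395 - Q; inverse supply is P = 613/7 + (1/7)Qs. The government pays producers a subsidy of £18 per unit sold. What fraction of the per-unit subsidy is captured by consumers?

Consumer share = 0.875

Pre-subsidy: 395 - Q = 613/7 + (1/7)Q gives Q* = 269 and P* = 126.
With the subsidy, sellers receive Ps = Pb + 18 for each unit, where Pb is the price buyers pay.
On the curves, Pb = 395 - Q and Ps = 613/7 + (1/7)Q; the wedge Ps − Pb = 18 gives 613/7 + (1/7)Q − (395 - Q) = 18, so Q' = 284.75.
Then Pb = 395 − 1·284.75 = 110.25 and Ps = 613/7 + (1/7)·284.75 = 128.25.
Buyers' price falls by P* − Pb = 126 − 110.25 = 15.75; sellers' price rises by Ps − P* = 128.25 − 126 = 2.25.
So consumers capture 15.75/18 = 0.875 of each unit of subsidy.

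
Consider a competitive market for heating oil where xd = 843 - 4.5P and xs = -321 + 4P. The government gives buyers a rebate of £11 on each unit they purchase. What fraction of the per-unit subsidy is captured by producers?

Producer share = 9/17

Pre-subsidy: 843 - 4.5P = -321 + 4P gives P* = 2328/17, x* = 3855/17.
With the rebate, buyers effectively pay Pb = Ps − 11, where Ps is the price sellers receive.
Demand in terms of Ps becomes xd = 843 − 4.5(Ps − 11) = 892.5 - 4.5Ps. Setting this equal to supply: 892.5 - 4.5Ps = -321 + 4Ps, so Ps = 2427/17.
Buyers pay Pb = 2427/17 − 11 = 2240/17; x' = -321 + 4·(2427/17) = 4251/17.
Buyers' price falls by P* − Pb = 2328/17 − 2240/17 = 88/17; sellers' price rises by Ps − P* = 2427/17 − 2328/17 = 99/17.
So producers capture (99/17)/11 = 9/17 of each unit of subsidy.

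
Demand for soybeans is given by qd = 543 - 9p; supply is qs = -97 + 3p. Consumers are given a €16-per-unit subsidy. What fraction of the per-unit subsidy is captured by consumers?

Pre-subsidy: 543 - 9p = -97 + 3p gives p* = 160/3, q* = 63.
With the rebate, buyers effectively pay pb = ps − 16, where ps is the price sellers receive.
Demand in terms of ps becomes qd = 543 − 9(ps − 16) = 687 - 9ps. Setting this equal to supply: 687 - 9ps = -97 + 3ps, so ps = 196/3.
Buyers pay pb = 196/3 − 16 = 148/3; q' = -97 + 3·(196/3) = 99.
Buyers' price falls by p* − pb = 160/3 − 148/3 = 4; sellers' price rises by ps − p* = 196/3 − 160/3 = 12.
So consumers capture 4/16 = 0.25 of each unit of subsidy.

Consumer share = 0.25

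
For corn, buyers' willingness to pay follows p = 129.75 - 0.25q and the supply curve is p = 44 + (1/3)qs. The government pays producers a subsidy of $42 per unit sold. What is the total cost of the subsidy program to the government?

Pre-subsidy: 129.75 - 0.25q = 44 + (1/3)q gives q* = 147 and p* = 93.
With the subsidy, sellers receive ps = pb + 42 for each unit, where pb is the price buyers pay.
On the curves, pb = 129.75 - 0.25q and ps = 44 + (1/3)q; the wedge ps − pb = 42 gives 44 + (1/3)q − (129.75 - 0.25q) = 42, so q' = 219.
Then pb = 129.75 − 0.25·219 = 75 and ps = 44 + (1/3)·219 = 117.
Government outlay = subsidy × quantity = 42 × 219 = 9198.

Government cost = $9198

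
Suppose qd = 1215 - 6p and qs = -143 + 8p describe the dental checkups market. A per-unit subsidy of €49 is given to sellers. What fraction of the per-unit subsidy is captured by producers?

Producer share = 3/7

Pre-subsidy: 1215 - 6p = -143 + 8p gives p* = 97, q* = 633.
With the subsidy, sellers receive ps = pb + 49 for each unit, where pb is the price buyers pay.
Supply in terms of pb becomes qs = -143 + 8(pb + 49) = 249 + 8pb. Setting this equal to demand: 1215 - 6pb = 249 + 8pb, so pb = 69.
Sellers receive ps = 69 + 49 = 118; q' = 1215 − 6·69 = 801.
Buyers' price falls by p* − pb = 97 − 69 = 28; sellers' price rises by ps − p* = 118 − 97 = 21.
So producers capture 21/49 = 3/7 of each unit of subsidy.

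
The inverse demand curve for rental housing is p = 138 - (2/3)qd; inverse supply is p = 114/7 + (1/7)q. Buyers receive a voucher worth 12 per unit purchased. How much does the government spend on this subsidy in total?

Pre-subsidy: 138 - (2/3)q = 114/7 + (1/7)q gives q* = 2556/17 and p* = 642/17.
With the rebate, buyers effectively pay pb = ps − 12, where ps is the price sellers receive.
On the curves, pb = 138 - (2/3)q and ps = 114/7 + (1/7)q; the wedge ps − pb = 12 gives 114/7 + (1/7)q − (138 - (2/3)q) = 12, so q' = 2808/17.
Then pb = 138 − (2/3)·(2808/17) = 474/17 and ps = 114/7 + (1/7)·(2808/17) = 678/17.
Government outlay = subsidy × quantity = 12 × 2808/17 = 33696/17.

Government cost = 33696/17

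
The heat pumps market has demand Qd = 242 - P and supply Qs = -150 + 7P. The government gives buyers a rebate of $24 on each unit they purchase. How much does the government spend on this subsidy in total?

Government cost = $5136

Pre-subsidy: 242 - P = -150 + 7P gives P* = 49, Q* = 193.
With the rebate, buyers effectively pay Pb = Ps − 24, where Ps is the price sellers receive.
Demand in terms of Ps becomes Qd = 242 − 1(Ps − 24) = 266 - Ps. Setting this equal to supply: 266 - Ps = -150 + 7Ps, so Ps = 52.
Buyers pay Pb = 52 − 24 = 28; Q' = -150 + 7·52 = 214.
Government outlay = subsidy × quantity = 24 × 214 = 5136.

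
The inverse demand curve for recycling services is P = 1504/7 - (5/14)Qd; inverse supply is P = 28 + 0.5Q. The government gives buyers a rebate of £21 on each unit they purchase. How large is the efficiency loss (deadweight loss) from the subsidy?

Deadweight loss = £257.25

Pre-subsidy: 1504/7 - (5/14)Q = 28 + 0.5Q gives Q* = 218 and P* = 137.
With the rebate, buyers effectively pay Pb = Ps − 21, where Ps is the price sellers receive.
On the curves, Pb = 1504/7 - (5/14)Q and Ps = 28 + 0.5Q; the wedge Ps − Pb = 21 gives 28 + 0.5Q − (1504/7 - (5/14)Q) = 21, so Q' = 242.5.
Then Pb = 1504/7 − (5/14)·242.5 = 128.25 and Ps = 28 + 0.5·242.5 = 149.25.
The subsidy expands output by 242.5 − 218 = 24.5 past the efficient level; on those units the gap between marginal cost and willingness to pay runs from 0 up to 21.
DWL = ½ × 21 × 24.5 = 257.25.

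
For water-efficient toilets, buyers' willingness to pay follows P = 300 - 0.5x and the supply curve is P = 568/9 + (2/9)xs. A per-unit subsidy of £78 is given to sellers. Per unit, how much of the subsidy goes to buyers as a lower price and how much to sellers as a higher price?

Buyers gain £54 per unit; sellers gain £24 per unit

Pre-subsidy: 300 - 0.5x = 568/9 + (2/9)x gives x* = 328 and P* = 136.
With the subsidy, sellers receive Ps = Pb + 78 for each unit, where Pb is the price buyers pay.
On the curves, Pb = 300 - 0.5x and Ps = 568/9 + (2/9)x; the wedge Ps − Pb = 78 gives 568/9 + (2/9)x − (300 - 0.5x) = 78, so x' = 436.
Then Pb = 300 − 0.5·436 = 82 and Ps = 568/9 + (2/9)·436 = 160.
Buyers' price falls by P* − Pb = 136 − 82 = 54; sellers' price rises by Ps − P* = 160 − 136 = 24.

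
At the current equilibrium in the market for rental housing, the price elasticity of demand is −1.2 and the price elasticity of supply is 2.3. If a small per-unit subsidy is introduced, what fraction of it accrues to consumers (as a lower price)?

Consumer share = 23/35

For a small subsidy around the equilibrium, the benefit split depends on the relative slopes, which at a point are proportional to the elasticities.
Buyer share = εs/(εs + |εd|) = 2.3/(2.3 + 1.2) = 23/35; seller share = |εd|/(εs + |εd|) = 12/35.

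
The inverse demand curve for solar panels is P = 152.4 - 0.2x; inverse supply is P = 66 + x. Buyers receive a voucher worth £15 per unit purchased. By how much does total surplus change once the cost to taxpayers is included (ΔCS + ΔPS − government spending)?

Net change in total surplus = -£93.75

Pre-subsidy: 152.4 - 0.2x = 66 + x gives x* = 72 and P* = 138.
With the rebate, buyers effectively pay Pb = Ps − 15, where Ps is the price sellers receive.
On the curves, Pb = 152.4 - 0.2x and Ps = 66 + x; the wedge Ps − Pb = 15 gives 66 + x − (152.4 - 0.2x) = 15, so x' = 84.5.
Then Pb = 152.4 − 0.2·84.5 = 135.5 and Ps = 66 + 1·84.5 = 150.5.
ΔCS = ½(72 + 84.5)(138 − 135.5) = 195.625; ΔPS = ½(72 + 84.5)(150.5 − 138) = 978.125.
Government spending = 15 × 84.5 = 1267.5.
Net change = 195.625 + 978.125 − 1267.5 = -93.75. The loss equals the DWL triangle ½·15·12.5.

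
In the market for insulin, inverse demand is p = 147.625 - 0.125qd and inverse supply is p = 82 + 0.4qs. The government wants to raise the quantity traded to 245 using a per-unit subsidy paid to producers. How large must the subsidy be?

At q = 245, from the demand curve buyers pay pb = 147.625 − 0.125·245 = 117; from the supply curve sellers need ps = 82 + 0.4·245 = 180.
The subsidy must fill the gap: s = ps − pb = 180 − 117 = 63.

Required subsidy s = 63 per unit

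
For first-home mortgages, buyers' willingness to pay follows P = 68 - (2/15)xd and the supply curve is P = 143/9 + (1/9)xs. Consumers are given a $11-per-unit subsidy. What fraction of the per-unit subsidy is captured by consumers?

Pre-subsidy: 68 - (2/15)x = 143/9 + (1/9)x gives x* = 2345/11 and P* = 1306/33.
With the rebate, buyers effectively pay Pb = Ps − 11, where Ps is the price sellers receive.
On the curves, Pb = 68 - (2/15)x and Ps = 143/9 + (1/9)x; the wedge Ps − Pb = 11 gives 143/9 + (1/9)x − (68 - (2/15)x) = 11, so x' = 2840/11.
Then Pb = 68 − (2/15)·(2840/11) = 1108/33 and Ps = 143/9 + (1/9)·(2840/11) = 1471/33.
Buyers' price falls by P* − Pb = 1306/33 − 1108/33 = 6; sellers' price rises by Ps − P* = 1471/33 − 1306/33 = 5.
So consumers capture 6/11 = 6/11 of each unit of subsidy.

Consumer share = 6/11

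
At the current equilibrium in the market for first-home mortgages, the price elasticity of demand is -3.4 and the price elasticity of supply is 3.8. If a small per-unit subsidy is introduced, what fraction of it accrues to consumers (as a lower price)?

For a small subsidy around the equilibrium, the benefit split depends on the relative slopes, which at a point are proportional to the elasticities.
Buyer share = εs/(εs + |εd|) = 3.8/(3.8 + 3.4) = 19/36; seller share = |εd|/(εs + |εd|) = 17/36.

Consumer share = 19/36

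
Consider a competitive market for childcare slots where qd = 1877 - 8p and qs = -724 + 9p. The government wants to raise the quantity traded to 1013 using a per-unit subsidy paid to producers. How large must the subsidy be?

At q = 1013, invert demand for the buyer price: pb = (1877 − 1013)/8 = 108; invert supply for the seller price: ps = (1013 − (-724))/9 = 193.
The subsidy must fill the gap: s = ps − pb = 193 − 108 = 85.

Required subsidy s = 85 per unit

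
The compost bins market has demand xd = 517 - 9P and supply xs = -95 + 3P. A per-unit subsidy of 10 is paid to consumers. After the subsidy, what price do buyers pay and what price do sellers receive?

Pre-subsidy: 517 - 9P = -95 + 3P gives P* = 51, x* = 58.
With the rebate, buyers effectively pay Pb = Ps − 10, where Ps is the price sellers receive.
Demand in terms of Ps becomes xd = 517 − 9(Ps − 10) = 607 - 9Ps. Setting this equal to supply: 607 - 9Ps = -95 + 3Ps, so Ps = 58.5.
Buyers pay Pb = 58.5 − 10 = 48.5; x' = -95 + 3·58.5 = 80.5.

Buyers pay 48.5; sellers receive 58.5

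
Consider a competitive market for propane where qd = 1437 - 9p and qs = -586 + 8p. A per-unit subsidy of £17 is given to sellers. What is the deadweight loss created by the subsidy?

Pre-subsidy: 1437 - 9p = -586 + 8p gives p* = 119, q* = 366.
With the subsidy, sellers receive ps = pb + 17 for each unit, where pb is the price buyers pay.
Supply in terms of pb becomes qs = -586 + 8(pb + 17) = -450 + 8pb. Setting this equal to demand: 1437 - 9pb = -450 + 8pb, so pb = 111.
Sellers receive ps = 111 + 17 = 128; q' = 1437 − 9·111 = 438.
The subsidy expands output by 438 − 366 = 72 past the efficient level; on those units the gap between marginal cost and willingness to pay runs from 0 up to 17.
DWL = ½ × 17 × 72 = 612.

Deadweight loss = £612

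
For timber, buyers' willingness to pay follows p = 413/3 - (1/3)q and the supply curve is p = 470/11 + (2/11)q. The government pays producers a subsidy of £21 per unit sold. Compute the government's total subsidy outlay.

Government cost = 80346/17

Pre-subsidy: 413/3 - (1/3)q = 470/11 + (2/11)q gives q* = 3133/17 and p* = 1296/17.
With the subsidy, sellers receive ps = pb + 21 for each unit, where pb is the price buyers pay.
On the curves, pb = 413/3 - (1/3)q and ps = 470/11 + (2/11)q; the wedge ps − pb = 21 gives 470/11 + (2/11)q − (413/3 - (1/3)q) = 21, so q' = 3826/17.
Then pb = 413/3 − (1/3)·(3826/17) = 1065/17 and ps = 470/11 + (2/11)·(3826/17) = 1422/17.
Government outlay = subsidy × quantity = 21 × 3826/17 = 80346/17.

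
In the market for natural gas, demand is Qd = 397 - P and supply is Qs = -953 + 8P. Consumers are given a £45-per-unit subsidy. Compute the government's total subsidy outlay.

Pre-subsidy: 397 - P = -953 + 8P gives P* = 150, Q* = 247.
With the rebate, buyers effectively pay Pb = Ps − 45, where Ps is the price sellers receive.
Demand in terms of Ps becomes Qd = 397 − 1(Ps − 45) = 442 - Ps. Setting this equal to supply: 442 - Ps = -953 + 8Ps, so Ps = 155.
Buyers pay Pb = 155 − 45 = 110; Q' = -953 + 8·155 = 287.
Government outlay = subsidy × quantity = 45 × 287 = 12915.

Government cost = £12915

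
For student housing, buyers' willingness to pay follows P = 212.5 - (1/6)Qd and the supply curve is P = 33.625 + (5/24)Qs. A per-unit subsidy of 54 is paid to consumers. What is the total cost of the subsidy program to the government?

Pre-subsidy: 212.5 - (1/6)Q = 33.625 + (5/24)Q gives Q* = 477 and P* = 133.
With the rebate, buyers effectively pay Pb = Ps − 54, where Ps is the price sellers receive.
On the curves, Pb = 212.5 - (1/6)Q and Ps = 33.625 + (5/24)Q; the wedge Ps − Pb = 54 gives 33.625 + (5/24)Q − (212.5 - (1/6)Q) = 54, so Q' = 621.
Then Pb = 212.5 − (1/6)·621 = 109 and Ps = 33.625 + (5/24)·621 = 163.
Government outlay = subsidy × quantity = 54 × 621 = 33534.

Government cost = 33534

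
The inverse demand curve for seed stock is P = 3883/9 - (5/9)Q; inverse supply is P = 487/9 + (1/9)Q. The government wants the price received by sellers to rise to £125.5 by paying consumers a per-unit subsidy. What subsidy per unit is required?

At a seller price of 125.5, quantity supplied is -487 + 9·125.5 = 642.5.
Buyers absorb 642.5 only when they pay Pb = 3883/9 − (5/9)·642.5 = 74.5.
s = Ps − Pb = 125.5 − 74.5 = 51.

Required subsidy s = £51 per unit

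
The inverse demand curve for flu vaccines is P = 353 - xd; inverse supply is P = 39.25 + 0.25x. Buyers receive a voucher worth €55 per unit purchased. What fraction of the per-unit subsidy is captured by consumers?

Consumer share = 0.8

Pre-subsidy: 353 - x = 39.25 + 0.25x gives x* = 251 and P* = 102.
With the rebate, buyers effectively pay Pb = Ps − 55, where Ps is the price sellers receive.
On the curves, Pb = 353 - x and Ps = 39.25 + 0.25x; the wedge Ps − Pb = 55 gives 39.25 + 0.25x − (353 - x) = 55, so x' = 295.
Then Pb = 353 − 1·295 = 58 and Ps = 39.25 + 0.25·295 = 113.
Buyers' price falls by P* − Pb = 102 − 58 = 44; sellers' price rises by Ps − P* = 113 − 102 = 11.
So consumers capture 44/55 = 0.8 of each unit of subsidy.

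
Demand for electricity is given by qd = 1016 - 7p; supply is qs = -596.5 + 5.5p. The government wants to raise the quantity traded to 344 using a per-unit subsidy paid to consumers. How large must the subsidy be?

Required subsidy s = 75 per unit

At q = 344, invert demand for the buyer price: pb = (1016 − 344)/7 = 96; invert supply for the seller price: ps = (344 − (-596.5))/5.5 = 171.
The subsidy must fill the gap: s = ps − pb = 171 − 96 = 75.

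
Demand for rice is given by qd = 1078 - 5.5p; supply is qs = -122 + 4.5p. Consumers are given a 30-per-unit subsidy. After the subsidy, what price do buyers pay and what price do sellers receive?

Buyers pay 106.5; sellers receive 136.5

Pre-subsidy: 1078 - 5.5p = -122 + 4.5p gives p* = 120, q* = 418.
With the rebate, buyers effectively pay pb = ps − 30, where ps is the price sellers receive.
Demand in terms of ps becomes qd = 1078 − 5.5(ps − 30) = 1243 - 5.5ps. Setting this equal to supply: 1243 - 5.5ps = -122 + 4.5ps, so ps = 136.5.
Buyers pay pb = 136.5 − 30 = 106.5; q' = -122 + 4.5·136.5 = 492.25.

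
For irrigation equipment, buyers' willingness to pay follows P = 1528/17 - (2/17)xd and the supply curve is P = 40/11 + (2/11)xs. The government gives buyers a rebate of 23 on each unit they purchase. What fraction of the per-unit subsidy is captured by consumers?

Pre-subsidy: 1528/17 - (2/17)x = 40/11 + (2/11)x gives x* = 288 and P* = 56.
With the rebate, buyers effectively pay Pb = Ps − 23, where Ps is the price sellers receive.
On the curves, Pb = 1528/17 - (2/17)x and Ps = 40/11 + (2/11)x; the wedge Ps − Pb = 23 gives 40/11 + (2/11)x − (1528/17 - (2/17)x) = 23, so x' = 20429/56.
Then Pb = 1528/17 − (2/17)·(20429/56) = 1315/28 and Ps = 40/11 + (2/11)·(20429/56) = 1959/28.
Buyers' price falls by P* − Pb = 56 − 1315/28 = 253/28; sellers' price rises by Ps − P* = 1959/28 − 56 = 391/28.
So consumers capture (253/28)/23 = 11/28 of each unit of subsidy.

Consumer share = 11/28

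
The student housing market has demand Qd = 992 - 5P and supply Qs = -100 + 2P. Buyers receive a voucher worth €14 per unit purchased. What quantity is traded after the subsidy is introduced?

Q' = 232

Pre-subsidy: 992 - 5P = -100 + 2P gives P* = 156, Q* = 212.
With the rebate, buyers effectively pay Pb = Ps − 14, where Ps is the price sellers receive.
Demand in terms of Ps becomes Qd = 992 − 5(Ps − 14) = 1062 - 5Ps. Setting this equal to supply: 1062 - 5Ps = -100 + 2Ps, so Ps = 166.
Buyers pay Pb = 166 − 14 = 152; Q' = -100 + 2·166 = 232.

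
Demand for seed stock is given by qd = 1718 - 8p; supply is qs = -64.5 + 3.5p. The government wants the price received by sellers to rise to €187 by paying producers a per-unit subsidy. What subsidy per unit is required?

Required subsidy s = €46 per unit

At a seller price of 187, quantity supplied is -64.5 + 3.5·187 = 590.
Buyers absorb 590 only when they pay pb with 1718 − 8·pb = 590, i.e. pb = 141.
s = ps − pb = 187 − 141 = 46.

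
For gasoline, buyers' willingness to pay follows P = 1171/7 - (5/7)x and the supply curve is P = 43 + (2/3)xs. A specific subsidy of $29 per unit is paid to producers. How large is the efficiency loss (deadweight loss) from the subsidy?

Deadweight loss = $304.5

Pre-subsidy: 1171/7 - (5/7)x = 43 + (2/3)x gives x* = 90 and P* = 103.
With the subsidy, sellers receive Ps = Pb + 29 for each unit, where Pb is the price buyers pay.
On the curves, Pb = 1171/7 - (5/7)x and Ps = 43 + (2/3)x; the wedge Ps − Pb = 29 gives 43 + (2/3)x − (1171/7 - (5/7)x) = 29, so x' = 111.
Then Pb = 1171/7 − (5/7)·111 = 88 and Ps = 43 + (2/3)·111 = 117.
The subsidy expands output by 111 − 90 = 21 past the efficient level; on those units the gap between marginal cost and willingness to pay runs from 0 up to 29.
DWL = ½ × 29 × 21 = 304.5.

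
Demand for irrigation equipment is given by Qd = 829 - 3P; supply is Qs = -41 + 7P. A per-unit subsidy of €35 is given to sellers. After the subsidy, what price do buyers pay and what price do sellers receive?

Pre-subsidy: 829 - 3P = -41 + 7P gives P* = 87, Q* = 568.
With the subsidy, sellers receive Ps = Pb + 35 for each unit, where Pb is the price buyers pay.
Supply in terms of Pb becomes Qs = -41 + 7(Pb + 35) = 204 + 7Pb. Setting this equal to demand: 829 - 3Pb = 204 + 7Pb, so Pb = 62.5.
Sellers receive Ps = 62.5 + 35 = 97.5; Q' = 829 − 3·62.5 = 641.5.

Buyers pay €62.5; sellers receive €97.5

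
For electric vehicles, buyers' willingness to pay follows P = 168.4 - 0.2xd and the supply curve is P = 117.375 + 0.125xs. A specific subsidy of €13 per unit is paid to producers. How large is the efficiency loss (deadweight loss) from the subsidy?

Deadweight loss = €260

Pre-subsidy: 168.4 - 0.2x = 117.375 + 0.125x gives x* = 157 and P* = 137.
With the subsidy, sellers receive Ps = Pb + 13 for each unit, where Pb is the price buyers pay.
On the curves, Pb = 168.4 - 0.2x and Ps = 117.375 + 0.125x; the wedge Ps − Pb = 13 gives 117.375 + 0.125x − (168.4 - 0.2x) = 13, so x' = 197.
Then Pb = 168.4 − 0.2·197 = 129 and Ps = 117.375 + 0.125·197 = 142.
The subsidy expands output by 197 − 157 = 40 past the efficient level; on those units the gap between marginal cost and willingness to pay runs from 0 up to 13.
DWL = ½ × 13 × 40 = 260.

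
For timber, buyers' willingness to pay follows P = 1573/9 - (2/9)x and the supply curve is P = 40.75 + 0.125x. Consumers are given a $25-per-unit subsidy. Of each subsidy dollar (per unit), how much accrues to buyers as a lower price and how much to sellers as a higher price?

Pre-subsidy: 1573/9 - (2/9)x = 40.75 + 0.125x gives x* = 386 and P* = 89.
With the rebate, buyers effectively pay Pb = Ps − 25, where Ps is the price sellers receive.
On the curves, Pb = 1573/9 - (2/9)x and Ps = 40.75 + 0.125x; the wedge Ps − Pb = 25 gives 40.75 + 0.125x − (1573/9 - (2/9)x) = 25, so x' = 458.
Then Pb = 1573/9 − (2/9)·458 = 73 and Ps = 40.75 + 0.125·458 = 98.
Buyers' price falls by P* − Pb = 89 − 73 = 16; sellers' price rises by Ps − P* = 98 − 89 = 9.

Buyers gain $16 per unit; sellers gain $9 per unit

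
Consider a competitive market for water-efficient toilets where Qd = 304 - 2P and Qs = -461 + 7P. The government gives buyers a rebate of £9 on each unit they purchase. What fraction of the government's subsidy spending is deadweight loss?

Pre-subsidy: 304 - 2P = -461 + 7P gives P* = 85, Q* = 134.
With the rebate, buyers effectively pay Pb = Ps − 9, where Ps is the price sellers receive.
Demand in terms of Ps becomes Qd = 304 − 2(Ps − 9) = 322 - 2Ps. Setting this equal to supply: 322 - 2Ps = -461 + 7Ps, so Ps = 87.
Buyers pay Pb = 87 − 9 = 78; Q' = -461 + 7·87 = 148.
ΔCS = ½(134 + 148)(85 − 78) = 987; ΔPS = ½(134 + 148)(87 − 85) = 282.
Government spending = 9 × 148 = 1332.
DWL = ½ × 9 × (148 − 134) = 63; fraction = 63 / 1332 = 7/148.

DWL / government spending = 7/148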